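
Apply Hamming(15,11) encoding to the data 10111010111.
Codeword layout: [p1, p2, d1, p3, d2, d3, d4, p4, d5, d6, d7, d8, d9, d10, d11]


Parity bits: p1=0, p2=0, p3=1, p4=1

001101111010111


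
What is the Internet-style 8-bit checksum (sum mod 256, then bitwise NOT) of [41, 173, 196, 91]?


Sum = 501 mod 256 = 245
Complement = 10

10


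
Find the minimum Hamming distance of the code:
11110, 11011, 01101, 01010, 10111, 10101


Comparing all pairs, minimum distance: 1
Can detect 0 errors, correct 0 errors

1


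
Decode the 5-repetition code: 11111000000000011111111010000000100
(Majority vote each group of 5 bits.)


Groups: 11111, 00000, 00000, 11111, 11101, 00000, 00100
Majority votes: 1001100

1001100


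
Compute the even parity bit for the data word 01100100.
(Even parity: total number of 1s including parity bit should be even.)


Number of 1s in data: 3
Parity bit: 1

1


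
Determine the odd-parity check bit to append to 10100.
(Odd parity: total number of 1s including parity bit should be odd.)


Number of 1s in data: 2
Parity bit: 1

1


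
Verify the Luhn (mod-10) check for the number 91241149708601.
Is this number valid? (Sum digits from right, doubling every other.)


Luhn sum = 57
57 mod 10 = 7

Invalid (Luhn sum mod 10 = 7)


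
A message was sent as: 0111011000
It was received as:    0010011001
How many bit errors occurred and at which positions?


XOR: 0101000001

3 error(s) at position(s): 1, 3, 9


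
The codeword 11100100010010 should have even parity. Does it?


Number of 1s: 6

Yes, parity is correct (6 ones)


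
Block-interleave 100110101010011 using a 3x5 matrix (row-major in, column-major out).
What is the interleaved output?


Matrix:
  10011
  01010
  10011
Read columns: 101010000111101

101010000111101


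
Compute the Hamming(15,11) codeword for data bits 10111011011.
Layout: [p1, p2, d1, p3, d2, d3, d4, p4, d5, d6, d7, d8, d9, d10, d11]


Parity bits: p1=1, p2=0, p3=1, p4=1

101101111011011


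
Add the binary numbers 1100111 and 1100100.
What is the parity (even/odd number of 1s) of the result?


1100111 = 103
1100100 = 100
Sum = 203 = 11001011
1s count = 5

odd parity (5 ones in 11001011)


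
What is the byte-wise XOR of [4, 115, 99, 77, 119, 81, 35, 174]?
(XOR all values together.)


XOR chain: 4 ^ 115 ^ 99 ^ 77 ^ 119 ^ 81 ^ 35 ^ 174 = 242

242


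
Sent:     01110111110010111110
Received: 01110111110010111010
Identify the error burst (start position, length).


XOR: 00000000000000000100

Burst at position 17, length 1


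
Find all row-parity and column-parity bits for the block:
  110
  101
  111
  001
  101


Row parities: 00110
Column parities: 000

Row P: 00110, Col P: 000, Corner: 0


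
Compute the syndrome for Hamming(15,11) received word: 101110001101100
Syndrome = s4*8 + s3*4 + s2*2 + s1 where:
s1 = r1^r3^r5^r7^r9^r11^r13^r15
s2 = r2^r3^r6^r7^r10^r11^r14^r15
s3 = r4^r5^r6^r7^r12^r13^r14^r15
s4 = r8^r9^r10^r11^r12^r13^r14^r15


s1=1, s2=0, s3=0, s4=0

Syndrome = 1 (error at position 1)


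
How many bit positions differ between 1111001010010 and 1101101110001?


XOR: 0010100100011
Count of 1s: 5

5


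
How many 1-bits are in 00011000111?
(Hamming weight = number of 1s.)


Counting 1s in 00011000111

5


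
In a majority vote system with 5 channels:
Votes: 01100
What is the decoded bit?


Ones: 2 out of 5
Threshold: 3

0 (2/5 voted 1)


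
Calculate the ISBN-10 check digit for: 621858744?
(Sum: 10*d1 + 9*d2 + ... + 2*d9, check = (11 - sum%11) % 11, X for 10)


Weighted sum: 260
260 mod 11 = 7

Check digit: 4


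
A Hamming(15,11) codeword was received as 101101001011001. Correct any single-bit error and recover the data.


Syndrome = 1: error at position 1

Data: 10101011001 (corrected bit 1)


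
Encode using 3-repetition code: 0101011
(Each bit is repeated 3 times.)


Each bit -> 3 copies

000111000111000111111


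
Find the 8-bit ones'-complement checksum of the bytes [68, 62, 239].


Sum = 369 mod 256 = 113
Complement = 142

142


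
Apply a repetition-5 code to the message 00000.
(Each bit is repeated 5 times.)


Each bit -> 5 copies

0000000000000000000000000


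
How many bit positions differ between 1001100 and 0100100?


XOR: 1101000
Count of 1s: 3

3


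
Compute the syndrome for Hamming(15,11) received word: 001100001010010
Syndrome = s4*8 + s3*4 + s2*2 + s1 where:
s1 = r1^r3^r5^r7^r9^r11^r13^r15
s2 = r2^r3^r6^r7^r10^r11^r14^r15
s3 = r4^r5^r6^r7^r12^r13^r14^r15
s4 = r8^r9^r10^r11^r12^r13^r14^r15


s1=1, s2=1, s3=0, s4=1

Syndrome = 11 (error at position 11)


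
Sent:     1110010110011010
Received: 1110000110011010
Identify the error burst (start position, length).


XOR: 0000010000000000

Burst at position 5, length 1


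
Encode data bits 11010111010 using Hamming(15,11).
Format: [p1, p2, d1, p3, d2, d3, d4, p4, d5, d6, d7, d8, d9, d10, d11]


Parity bits: p1=0, p2=1, p3=0, p4=0

011010100111010


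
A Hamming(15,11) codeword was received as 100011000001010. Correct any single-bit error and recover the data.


Syndrome = 0: no error detected

Data: 01100001010 (no errors)


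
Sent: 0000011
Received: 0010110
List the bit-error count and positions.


XOR: 0010101

3 error(s) at position(s): 2, 4, 6


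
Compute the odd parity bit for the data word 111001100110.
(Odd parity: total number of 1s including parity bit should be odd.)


Number of 1s in data: 7
Parity bit: 0

0


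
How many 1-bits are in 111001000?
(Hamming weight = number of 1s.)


Counting 1s in 111001000

4


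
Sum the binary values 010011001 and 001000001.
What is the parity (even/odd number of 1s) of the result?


010011001 = 153
001000001 = 65
Sum = 218 = 11011010
1s count = 5

odd parity (5 ones in 11011010)


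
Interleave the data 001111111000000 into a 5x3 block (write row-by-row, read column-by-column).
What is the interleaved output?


Matrix:
  001
  111
  111
  000
  000
Read columns: 011000110011100

011000110011100


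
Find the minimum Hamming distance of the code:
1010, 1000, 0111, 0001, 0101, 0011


Comparing all pairs, minimum distance: 1
Can detect 0 errors, correct 0 errors

1


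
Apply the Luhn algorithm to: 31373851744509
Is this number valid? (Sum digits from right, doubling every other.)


Luhn sum = 67
67 mod 10 = 7

Invalid (Luhn sum mod 10 = 7)


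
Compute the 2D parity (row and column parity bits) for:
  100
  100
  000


Row parities: 110
Column parities: 000

Row P: 110, Col P: 000, Corner: 0


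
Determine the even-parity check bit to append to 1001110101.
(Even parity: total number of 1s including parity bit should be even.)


Number of 1s in data: 6
Parity bit: 0

0


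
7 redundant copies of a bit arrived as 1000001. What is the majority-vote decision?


Ones: 2 out of 7
Threshold: 4

0 (2/7 voted 1)


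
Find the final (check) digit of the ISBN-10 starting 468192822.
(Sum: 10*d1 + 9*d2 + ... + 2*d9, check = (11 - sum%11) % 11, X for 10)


Weighted sum: 271
271 mod 11 = 7

Check digit: 4


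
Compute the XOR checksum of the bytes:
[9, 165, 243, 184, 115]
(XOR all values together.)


XOR chain: 9 ^ 165 ^ 243 ^ 184 ^ 115 = 148

148


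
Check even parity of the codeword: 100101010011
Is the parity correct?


Number of 1s: 6

Yes, parity is correct (6 ones)


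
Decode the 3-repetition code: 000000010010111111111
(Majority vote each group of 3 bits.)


Groups: 000, 000, 010, 010, 111, 111, 111
Majority votes: 0000111

0000111


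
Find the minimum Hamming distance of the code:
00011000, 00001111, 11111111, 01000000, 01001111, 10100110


Comparing all pairs, minimum distance: 1
Can detect 0 errors, correct 0 errors

1


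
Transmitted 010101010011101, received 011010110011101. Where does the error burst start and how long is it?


XOR: 001111100000000

Burst at position 2, length 5


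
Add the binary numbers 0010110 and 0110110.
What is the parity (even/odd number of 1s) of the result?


0010110 = 22
0110110 = 54
Sum = 76 = 1001100
1s count = 3

odd parity (3 ones in 1001100)


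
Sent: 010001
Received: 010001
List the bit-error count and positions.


XOR: 000000

0 errors (received matches sent)


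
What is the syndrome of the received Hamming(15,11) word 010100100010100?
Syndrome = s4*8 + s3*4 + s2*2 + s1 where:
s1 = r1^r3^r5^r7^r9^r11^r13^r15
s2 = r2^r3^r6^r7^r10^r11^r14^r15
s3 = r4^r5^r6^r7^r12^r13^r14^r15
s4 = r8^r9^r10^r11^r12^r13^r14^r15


s1=1, s2=1, s3=1, s4=0

Syndrome = 7 (error at position 7)


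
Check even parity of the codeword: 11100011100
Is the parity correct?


Number of 1s: 6

Yes, parity is correct (6 ones)


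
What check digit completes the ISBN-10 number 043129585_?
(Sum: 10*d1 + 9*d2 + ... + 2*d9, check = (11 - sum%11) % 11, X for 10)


Weighted sum: 178
178 mod 11 = 2

Check digit: 9


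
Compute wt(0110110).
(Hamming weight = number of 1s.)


Counting 1s in 0110110

4


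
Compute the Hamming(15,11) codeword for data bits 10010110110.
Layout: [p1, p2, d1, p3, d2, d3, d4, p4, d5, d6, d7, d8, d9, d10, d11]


Parity bits: p1=0, p2=1, p3=1, p4=0

011100100110110


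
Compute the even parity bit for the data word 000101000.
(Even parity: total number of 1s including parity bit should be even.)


Number of 1s in data: 2
Parity bit: 0

0


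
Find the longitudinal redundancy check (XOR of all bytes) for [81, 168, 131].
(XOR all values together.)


XOR chain: 81 ^ 168 ^ 131 = 122

122


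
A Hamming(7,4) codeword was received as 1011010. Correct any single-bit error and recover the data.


Syndrome = 0: no error detected

Data: 1010 (no errors)


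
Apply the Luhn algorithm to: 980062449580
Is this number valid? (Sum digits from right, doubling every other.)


Luhn sum = 55
55 mod 10 = 5

Invalid (Luhn sum mod 10 = 5)


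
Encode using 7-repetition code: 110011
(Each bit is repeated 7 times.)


Each bit -> 7 copies

111111111111110000000000000011111111111111


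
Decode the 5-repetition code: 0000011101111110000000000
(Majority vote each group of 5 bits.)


Groups: 00000, 11101, 11111, 00000, 00000
Majority votes: 01100

01100


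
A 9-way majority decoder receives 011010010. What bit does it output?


Ones: 4 out of 9
Threshold: 5

0 (4/9 voted 1)


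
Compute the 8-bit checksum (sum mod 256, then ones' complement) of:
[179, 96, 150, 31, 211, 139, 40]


Sum = 846 mod 256 = 78
Complement = 177

177


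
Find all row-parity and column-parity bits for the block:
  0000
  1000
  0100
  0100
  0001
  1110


Row parities: 011111
Column parities: 0111

Row P: 011111, Col P: 0111, Corner: 1


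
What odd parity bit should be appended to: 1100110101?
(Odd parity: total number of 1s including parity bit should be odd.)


Number of 1s in data: 6
Parity bit: 1

1


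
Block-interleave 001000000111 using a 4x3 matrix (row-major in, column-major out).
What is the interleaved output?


Matrix:
  001
  000
  000
  111
Read columns: 000100011001

000100011001


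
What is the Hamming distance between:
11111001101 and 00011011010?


XOR: 11100010111
Count of 1s: 7

7


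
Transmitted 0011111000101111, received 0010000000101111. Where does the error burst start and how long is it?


XOR: 0001111000000000

Burst at position 3, length 4


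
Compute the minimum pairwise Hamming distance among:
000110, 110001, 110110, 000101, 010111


Comparing all pairs, minimum distance: 2
Can detect 1 errors, correct 0 errors

2


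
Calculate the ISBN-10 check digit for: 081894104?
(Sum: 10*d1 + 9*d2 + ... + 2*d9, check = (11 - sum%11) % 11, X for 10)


Weighted sum: 222
222 mod 11 = 2

Check digit: 9


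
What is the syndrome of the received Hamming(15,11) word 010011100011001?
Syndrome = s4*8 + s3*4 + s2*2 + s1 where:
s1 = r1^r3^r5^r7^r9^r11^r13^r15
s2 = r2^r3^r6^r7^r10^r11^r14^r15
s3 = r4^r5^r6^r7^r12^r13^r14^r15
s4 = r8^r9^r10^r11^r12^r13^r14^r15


s1=0, s2=1, s3=1, s4=1

Syndrome = 14 (error at position 14)


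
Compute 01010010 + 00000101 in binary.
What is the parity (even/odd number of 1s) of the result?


01010010 = 82
00000101 = 5
Sum = 87 = 1010111
1s count = 5

odd parity (5 ones in 1010111)


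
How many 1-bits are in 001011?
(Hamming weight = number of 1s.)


Counting 1s in 001011

3


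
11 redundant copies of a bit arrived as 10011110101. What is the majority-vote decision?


Ones: 7 out of 11
Threshold: 6

1 (7/11 voted 1)


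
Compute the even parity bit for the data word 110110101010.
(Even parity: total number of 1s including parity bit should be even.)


Number of 1s in data: 7
Parity bit: 1

1


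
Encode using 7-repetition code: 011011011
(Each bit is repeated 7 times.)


Each bit -> 7 copies

000000011111111111111000000011111111111111000000011111111111111


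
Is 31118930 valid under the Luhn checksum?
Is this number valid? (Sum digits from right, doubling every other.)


Luhn sum = 32
32 mod 10 = 2

Invalid (Luhn sum mod 10 = 2)


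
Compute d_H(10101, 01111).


XOR: 11010
Count of 1s: 3

3


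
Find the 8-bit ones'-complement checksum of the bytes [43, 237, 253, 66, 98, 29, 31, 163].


Sum = 920 mod 256 = 152
Complement = 103

103


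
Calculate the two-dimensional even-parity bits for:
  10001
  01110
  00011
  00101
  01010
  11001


Row parities: 010001
Column parities: 01010

Row P: 010001, Col P: 01010, Corner: 0


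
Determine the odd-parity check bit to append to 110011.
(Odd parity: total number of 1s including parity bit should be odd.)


Number of 1s in data: 4
Parity bit: 1

1


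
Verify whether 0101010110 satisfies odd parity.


Number of 1s: 5

Yes, parity is correct (5 ones)


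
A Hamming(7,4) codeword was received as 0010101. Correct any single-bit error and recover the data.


Syndrome = 1: error at position 1

Data: 1101 (corrected bit 1)


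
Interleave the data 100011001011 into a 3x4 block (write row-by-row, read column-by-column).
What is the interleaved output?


Matrix:
  1000
  1100
  1011
Read columns: 111010001001

111010001001


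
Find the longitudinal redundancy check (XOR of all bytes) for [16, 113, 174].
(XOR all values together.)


XOR chain: 16 ^ 113 ^ 174 = 207

207


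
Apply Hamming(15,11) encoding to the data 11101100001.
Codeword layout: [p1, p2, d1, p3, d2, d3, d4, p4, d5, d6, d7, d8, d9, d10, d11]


Parity bits: p1=0, p2=0, p3=1, p4=1

001111011100001


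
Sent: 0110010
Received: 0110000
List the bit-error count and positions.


XOR: 0000010

1 error(s) at position(s): 5


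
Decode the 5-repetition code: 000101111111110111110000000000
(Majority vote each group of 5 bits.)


Groups: 00010, 11111, 11110, 11111, 00000, 00000
Majority votes: 011100

011100


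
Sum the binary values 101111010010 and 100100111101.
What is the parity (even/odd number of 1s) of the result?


101111010010 = 3026
100100111101 = 2365
Sum = 5391 = 1010100001111
1s count = 7

odd parity (7 ones in 1010100001111)


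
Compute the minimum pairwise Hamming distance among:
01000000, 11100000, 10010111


Comparing all pairs, minimum distance: 2
Can detect 1 errors, correct 0 errors

2


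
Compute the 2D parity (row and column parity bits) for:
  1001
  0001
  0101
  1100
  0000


Row parities: 01000
Column parities: 0001

Row P: 01000, Col P: 0001, Corner: 1


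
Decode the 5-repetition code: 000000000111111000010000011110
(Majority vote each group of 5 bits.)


Groups: 00000, 00001, 11111, 00001, 00000, 11110
Majority votes: 001001

001001


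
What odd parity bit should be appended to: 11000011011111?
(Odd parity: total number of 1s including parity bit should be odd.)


Number of 1s in data: 9
Parity bit: 0

0


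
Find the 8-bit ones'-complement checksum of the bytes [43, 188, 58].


Sum = 289 mod 256 = 33
Complement = 222

222


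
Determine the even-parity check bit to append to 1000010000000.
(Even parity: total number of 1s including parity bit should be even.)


Number of 1s in data: 2
Parity bit: 0

0


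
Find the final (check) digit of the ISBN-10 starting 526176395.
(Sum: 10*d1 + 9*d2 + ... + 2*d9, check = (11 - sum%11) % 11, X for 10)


Weighted sum: 244
244 mod 11 = 2

Check digit: 9


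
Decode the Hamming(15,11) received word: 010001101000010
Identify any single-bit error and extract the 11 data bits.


Syndrome = 4: error at position 4

Data: 00111000010 (corrected bit 4)


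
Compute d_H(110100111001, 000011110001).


XOR: 110111001000
Count of 1s: 6

6


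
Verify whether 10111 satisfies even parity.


Number of 1s: 4

Yes, parity is correct (4 ones)


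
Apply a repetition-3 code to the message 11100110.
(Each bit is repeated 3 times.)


Each bit -> 3 copies

111111111000000111111000


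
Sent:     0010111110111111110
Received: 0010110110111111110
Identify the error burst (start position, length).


XOR: 0000001000000000000

Burst at position 6, length 1


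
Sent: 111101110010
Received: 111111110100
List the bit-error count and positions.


XOR: 000010000110

3 error(s) at position(s): 4, 9, 10


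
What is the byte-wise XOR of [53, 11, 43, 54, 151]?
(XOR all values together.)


XOR chain: 53 ^ 11 ^ 43 ^ 54 ^ 151 = 180

180


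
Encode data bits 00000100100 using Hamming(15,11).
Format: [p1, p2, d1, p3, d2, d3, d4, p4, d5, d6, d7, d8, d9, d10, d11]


Parity bits: p1=1, p2=1, p3=1, p4=0

110100000100100


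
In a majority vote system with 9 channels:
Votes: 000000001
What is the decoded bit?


Ones: 1 out of 9
Threshold: 5

0 (1/9 voted 1)


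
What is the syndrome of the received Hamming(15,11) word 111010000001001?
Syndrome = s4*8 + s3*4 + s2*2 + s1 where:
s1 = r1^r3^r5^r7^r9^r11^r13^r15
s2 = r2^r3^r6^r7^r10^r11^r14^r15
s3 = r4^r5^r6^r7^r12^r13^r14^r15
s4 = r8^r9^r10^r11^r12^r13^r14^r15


s1=0, s2=1, s3=1, s4=0

Syndrome = 6 (error at position 6)


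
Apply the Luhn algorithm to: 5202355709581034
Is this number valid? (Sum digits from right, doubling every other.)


Luhn sum = 54
54 mod 10 = 4

Invalid (Luhn sum mod 10 = 4)


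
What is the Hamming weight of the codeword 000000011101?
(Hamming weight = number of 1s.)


Counting 1s in 000000011101

4


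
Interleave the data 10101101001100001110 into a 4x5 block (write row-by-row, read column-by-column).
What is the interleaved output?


Matrix:
  10101
  10100
  11000
  01110
Read columns: 11100011110100011000

11100011110100011000


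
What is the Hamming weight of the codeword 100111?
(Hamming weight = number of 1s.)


Counting 1s in 100111

4


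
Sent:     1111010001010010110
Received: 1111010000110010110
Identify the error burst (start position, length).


XOR: 0000000001100000000

Burst at position 9, length 2


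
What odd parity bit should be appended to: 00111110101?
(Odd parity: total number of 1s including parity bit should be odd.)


Number of 1s in data: 7
Parity bit: 0

0


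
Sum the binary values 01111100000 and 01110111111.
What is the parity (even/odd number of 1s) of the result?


01111100000 = 992
01110111111 = 959
Sum = 1951 = 11110011111
1s count = 9

odd parity (9 ones in 11110011111)


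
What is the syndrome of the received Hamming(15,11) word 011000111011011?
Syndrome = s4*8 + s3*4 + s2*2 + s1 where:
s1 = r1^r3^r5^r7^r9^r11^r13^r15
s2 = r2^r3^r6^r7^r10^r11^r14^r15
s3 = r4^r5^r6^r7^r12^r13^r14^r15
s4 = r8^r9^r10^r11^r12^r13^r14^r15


s1=1, s2=0, s3=0, s4=0

Syndrome = 1 (error at position 1)


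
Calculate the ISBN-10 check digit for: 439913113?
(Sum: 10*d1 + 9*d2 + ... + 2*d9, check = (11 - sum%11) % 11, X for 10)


Weighted sum: 236
236 mod 11 = 5

Check digit: 6


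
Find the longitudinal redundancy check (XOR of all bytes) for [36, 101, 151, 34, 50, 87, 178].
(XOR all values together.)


XOR chain: 36 ^ 101 ^ 151 ^ 34 ^ 50 ^ 87 ^ 178 = 35

35


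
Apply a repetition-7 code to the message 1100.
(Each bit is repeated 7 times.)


Each bit -> 7 copies

1111111111111100000000000000


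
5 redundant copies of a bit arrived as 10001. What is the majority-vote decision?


Ones: 2 out of 5
Threshold: 3

0 (2/5 voted 1)


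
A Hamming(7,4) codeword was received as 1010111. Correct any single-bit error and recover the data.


Syndrome = 6: error at position 6

Data: 1101 (corrected bit 6)


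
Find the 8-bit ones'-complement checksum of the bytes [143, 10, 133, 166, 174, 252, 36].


Sum = 914 mod 256 = 146
Complement = 109

109


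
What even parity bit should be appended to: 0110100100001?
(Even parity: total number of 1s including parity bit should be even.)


Number of 1s in data: 5
Parity bit: 1

1


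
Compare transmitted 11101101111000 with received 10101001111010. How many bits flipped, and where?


XOR: 01000100000010

3 error(s) at position(s): 1, 5, 12


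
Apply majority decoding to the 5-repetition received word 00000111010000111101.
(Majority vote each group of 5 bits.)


Groups: 00000, 11101, 00001, 11101
Majority votes: 0101

0101


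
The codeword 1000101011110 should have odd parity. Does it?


Number of 1s: 7

Yes, parity is correct (7 ones)


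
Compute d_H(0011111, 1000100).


XOR: 1011011
Count of 1s: 5

5


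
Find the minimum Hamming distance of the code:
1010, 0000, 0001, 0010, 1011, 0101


Comparing all pairs, minimum distance: 1
Can detect 0 errors, correct 0 errors

1


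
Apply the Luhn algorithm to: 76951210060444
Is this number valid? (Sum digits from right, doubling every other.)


Luhn sum = 53
53 mod 10 = 3

Invalid (Luhn sum mod 10 = 3)


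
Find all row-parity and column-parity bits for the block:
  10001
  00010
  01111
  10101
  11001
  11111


Row parities: 010111
Column parities: 01111

Row P: 010111, Col P: 01111, Corner: 0


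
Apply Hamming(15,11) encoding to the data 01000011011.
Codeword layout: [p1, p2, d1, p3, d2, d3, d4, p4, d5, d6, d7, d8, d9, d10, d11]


Parity bits: p1=1, p2=1, p3=0, p4=0

110010000011011


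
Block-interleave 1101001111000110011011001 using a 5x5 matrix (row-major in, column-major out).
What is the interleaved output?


Matrix:
  11010
  01111
  00011
  00110
  11001
Read columns: 1000111001010101111001101

1000111001010101111001101


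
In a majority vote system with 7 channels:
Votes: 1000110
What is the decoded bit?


Ones: 3 out of 7
Threshold: 4

0 (3/7 voted 1)


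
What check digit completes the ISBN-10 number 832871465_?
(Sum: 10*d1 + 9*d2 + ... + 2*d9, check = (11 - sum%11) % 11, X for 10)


Weighted sum: 270
270 mod 11 = 6

Check digit: 5


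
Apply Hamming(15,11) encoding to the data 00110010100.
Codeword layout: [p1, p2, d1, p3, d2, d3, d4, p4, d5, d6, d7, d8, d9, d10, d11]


Parity bits: p1=1, p2=1, p3=1, p4=0

110101100010100


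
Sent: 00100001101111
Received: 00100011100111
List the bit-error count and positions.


XOR: 00000010001000

2 error(s) at position(s): 6, 10


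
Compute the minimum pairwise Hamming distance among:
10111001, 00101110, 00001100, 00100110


Comparing all pairs, minimum distance: 1
Can detect 0 errors, correct 0 errors

1


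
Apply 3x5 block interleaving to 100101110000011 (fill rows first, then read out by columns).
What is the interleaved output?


Matrix:
  10010
  11100
  00011
Read columns: 110010010101001

110010010101001


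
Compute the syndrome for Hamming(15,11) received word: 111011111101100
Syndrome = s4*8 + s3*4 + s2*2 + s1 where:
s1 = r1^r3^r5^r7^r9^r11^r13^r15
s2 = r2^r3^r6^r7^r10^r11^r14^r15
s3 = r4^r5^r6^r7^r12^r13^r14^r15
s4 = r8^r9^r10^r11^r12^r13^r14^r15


s1=0, s2=1, s3=1, s4=1

Syndrome = 14 (error at position 14)


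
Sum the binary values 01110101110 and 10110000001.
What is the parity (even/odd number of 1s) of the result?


01110101110 = 942
10110000001 = 1409
Sum = 2351 = 100100101111
1s count = 7

odd parity (7 ones in 100100101111)


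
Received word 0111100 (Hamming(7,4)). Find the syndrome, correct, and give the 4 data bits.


Syndrome = 0: no error detected

Data: 1100 (no errors)


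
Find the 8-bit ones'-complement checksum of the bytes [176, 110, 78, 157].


Sum = 521 mod 256 = 9
Complement = 246

246


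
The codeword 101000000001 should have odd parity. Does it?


Number of 1s: 3

Yes, parity is correct (3 ones)


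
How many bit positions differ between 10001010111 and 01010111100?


XOR: 11011101011
Count of 1s: 8

8


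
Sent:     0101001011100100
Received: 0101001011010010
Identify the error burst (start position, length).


XOR: 0000000000110110

Burst at position 10, length 5


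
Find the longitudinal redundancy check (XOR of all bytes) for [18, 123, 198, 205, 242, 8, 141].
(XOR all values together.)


XOR chain: 18 ^ 123 ^ 198 ^ 205 ^ 242 ^ 8 ^ 141 = 21

21


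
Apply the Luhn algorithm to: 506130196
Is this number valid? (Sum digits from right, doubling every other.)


Luhn sum = 32
32 mod 10 = 2

Invalid (Luhn sum mod 10 = 2)


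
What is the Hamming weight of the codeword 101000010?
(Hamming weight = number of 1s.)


Counting 1s in 101000010

3


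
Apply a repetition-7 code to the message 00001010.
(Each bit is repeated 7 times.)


Each bit -> 7 copies

00000000000000000000000000001111111000000011111110000000


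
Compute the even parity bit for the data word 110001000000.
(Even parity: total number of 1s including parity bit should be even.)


Number of 1s in data: 3
Parity bit: 1

1


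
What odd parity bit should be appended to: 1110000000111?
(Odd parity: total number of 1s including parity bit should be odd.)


Number of 1s in data: 6
Parity bit: 1

1


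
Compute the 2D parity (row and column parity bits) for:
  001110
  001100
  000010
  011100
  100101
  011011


Row parities: 101110
Column parities: 100010

Row P: 101110, Col P: 100010, Corner: 0


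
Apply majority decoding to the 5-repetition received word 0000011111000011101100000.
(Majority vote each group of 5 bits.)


Groups: 00000, 11111, 00001, 11011, 00000
Majority votes: 01010

01010


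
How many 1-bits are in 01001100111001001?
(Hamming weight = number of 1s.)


Counting 1s in 01001100111001001

8


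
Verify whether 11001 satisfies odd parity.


Number of 1s: 3

Yes, parity is correct (3 ones)


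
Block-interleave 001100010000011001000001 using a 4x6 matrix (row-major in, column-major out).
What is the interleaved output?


Matrix:
  001100
  010000
  011001
  000001
Read columns: 000001101010100000000011

000001101010100000000011


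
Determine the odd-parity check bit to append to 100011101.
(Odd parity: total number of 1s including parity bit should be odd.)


Number of 1s in data: 5
Parity bit: 0

0


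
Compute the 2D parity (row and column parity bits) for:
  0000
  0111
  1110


Row parities: 011
Column parities: 1001

Row P: 011, Col P: 1001, Corner: 0


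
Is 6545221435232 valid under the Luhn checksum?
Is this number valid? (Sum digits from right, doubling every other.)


Luhn sum = 41
41 mod 10 = 1

Invalid (Luhn sum mod 10 = 1)


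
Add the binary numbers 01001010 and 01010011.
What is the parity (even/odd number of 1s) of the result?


01001010 = 74
01010011 = 83
Sum = 157 = 10011101
1s count = 5

odd parity (5 ones in 10011101)


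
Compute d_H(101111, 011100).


XOR: 110011
Count of 1s: 4

4


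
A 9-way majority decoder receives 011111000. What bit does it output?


Ones: 5 out of 9
Threshold: 5

1 (5/9 voted 1)


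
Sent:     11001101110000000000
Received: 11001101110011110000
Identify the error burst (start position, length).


XOR: 00000000000011110000

Burst at position 12, length 4


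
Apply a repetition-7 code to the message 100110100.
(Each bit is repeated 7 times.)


Each bit -> 7 copies

111111100000000000000111111111111110000000111111100000000000000


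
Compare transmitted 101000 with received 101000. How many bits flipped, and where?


XOR: 000000

0 errors (received matches sent)


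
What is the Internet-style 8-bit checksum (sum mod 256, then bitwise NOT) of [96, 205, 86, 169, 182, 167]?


Sum = 905 mod 256 = 137
Complement = 118

118


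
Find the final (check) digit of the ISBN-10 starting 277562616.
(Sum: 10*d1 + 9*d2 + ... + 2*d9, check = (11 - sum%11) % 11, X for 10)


Weighted sum: 259
259 mod 11 = 6

Check digit: 5


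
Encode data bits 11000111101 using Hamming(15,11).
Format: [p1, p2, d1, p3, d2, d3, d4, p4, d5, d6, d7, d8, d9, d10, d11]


Parity bits: p1=1, p2=0, p3=0, p4=1

101010010111101


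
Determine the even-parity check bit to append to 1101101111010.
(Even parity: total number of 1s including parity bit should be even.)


Number of 1s in data: 9
Parity bit: 1

1


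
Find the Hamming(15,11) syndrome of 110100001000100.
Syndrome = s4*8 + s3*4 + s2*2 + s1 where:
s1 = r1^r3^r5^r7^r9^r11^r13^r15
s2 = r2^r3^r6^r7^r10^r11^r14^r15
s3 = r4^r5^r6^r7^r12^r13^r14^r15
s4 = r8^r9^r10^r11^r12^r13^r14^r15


s1=1, s2=1, s3=0, s4=0

Syndrome = 3 (error at position 3)


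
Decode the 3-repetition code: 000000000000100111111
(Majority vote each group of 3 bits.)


Groups: 000, 000, 000, 000, 100, 111, 111
Majority votes: 0000011

0000011


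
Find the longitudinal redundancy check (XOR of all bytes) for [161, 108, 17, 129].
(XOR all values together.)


XOR chain: 161 ^ 108 ^ 17 ^ 129 = 93

93


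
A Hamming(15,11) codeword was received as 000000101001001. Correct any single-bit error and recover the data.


Syndrome = 13: error at position 13

Data: 00011001101 (corrected bit 13)


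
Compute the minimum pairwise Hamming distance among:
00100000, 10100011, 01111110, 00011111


Comparing all pairs, minimum distance: 3
Can detect 2 errors, correct 1 errors

3


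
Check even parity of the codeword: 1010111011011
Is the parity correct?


Number of 1s: 9

No, parity error (9 ones)


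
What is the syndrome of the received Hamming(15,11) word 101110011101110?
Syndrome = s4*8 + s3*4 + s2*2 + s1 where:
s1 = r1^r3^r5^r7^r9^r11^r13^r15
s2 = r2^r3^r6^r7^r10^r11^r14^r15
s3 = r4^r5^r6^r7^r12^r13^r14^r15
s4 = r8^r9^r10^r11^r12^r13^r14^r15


s1=1, s2=1, s3=1, s4=0

Syndrome = 7 (error at position 7)


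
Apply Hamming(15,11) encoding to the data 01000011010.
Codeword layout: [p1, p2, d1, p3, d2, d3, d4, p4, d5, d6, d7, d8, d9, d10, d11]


Parity bits: p1=0, p2=0, p3=1, p4=1

000110010011010


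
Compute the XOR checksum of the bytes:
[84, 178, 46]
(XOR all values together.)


XOR chain: 84 ^ 178 ^ 46 = 200

200


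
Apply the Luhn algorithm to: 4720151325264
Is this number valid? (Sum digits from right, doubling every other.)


Luhn sum = 32
32 mod 10 = 2

Invalid (Luhn sum mod 10 = 2)


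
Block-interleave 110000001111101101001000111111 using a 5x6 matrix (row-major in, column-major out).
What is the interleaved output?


Matrix:
  110000
  001111
  101101
  001000
  111111
Read columns: 101011000101111011010100101101

101011000101111011010100101101


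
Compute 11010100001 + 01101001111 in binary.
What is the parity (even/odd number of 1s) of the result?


11010100001 = 1697
01101001111 = 847
Sum = 2544 = 100111110000
1s count = 6

even parity (6 ones in 100111110000)


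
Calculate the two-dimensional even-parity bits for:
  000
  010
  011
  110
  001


Row parities: 01001
Column parities: 110

Row P: 01001, Col P: 110, Corner: 0


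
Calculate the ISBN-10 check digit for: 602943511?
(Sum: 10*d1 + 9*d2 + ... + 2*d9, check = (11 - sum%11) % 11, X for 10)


Weighted sum: 203
203 mod 11 = 5

Check digit: 6


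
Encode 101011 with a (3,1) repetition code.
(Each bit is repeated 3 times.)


Each bit -> 3 copies

111000111000111111


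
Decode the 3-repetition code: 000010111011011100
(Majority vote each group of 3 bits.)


Groups: 000, 010, 111, 011, 011, 100
Majority votes: 001110

001110


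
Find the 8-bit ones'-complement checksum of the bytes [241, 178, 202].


Sum = 621 mod 256 = 109
Complement = 146

146


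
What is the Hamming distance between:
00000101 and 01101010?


XOR: 01101111
Count of 1s: 6

6


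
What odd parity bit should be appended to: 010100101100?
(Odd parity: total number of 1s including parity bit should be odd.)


Number of 1s in data: 5
Parity bit: 0

0


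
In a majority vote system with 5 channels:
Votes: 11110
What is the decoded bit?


Ones: 4 out of 5
Threshold: 3

1 (4/5 voted 1)


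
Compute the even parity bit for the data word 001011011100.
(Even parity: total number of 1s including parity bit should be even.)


Number of 1s in data: 6
Parity bit: 0

0


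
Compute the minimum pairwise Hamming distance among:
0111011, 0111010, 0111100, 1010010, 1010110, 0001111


Comparing all pairs, minimum distance: 1
Can detect 0 errors, correct 0 errors

1


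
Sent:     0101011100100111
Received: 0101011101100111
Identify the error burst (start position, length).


XOR: 0000000001000000

Burst at position 9, length 1


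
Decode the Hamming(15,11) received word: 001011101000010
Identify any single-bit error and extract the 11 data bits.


Syndrome = 0: no error detected

Data: 11111000010 (no errors)


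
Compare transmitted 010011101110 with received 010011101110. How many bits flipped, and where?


XOR: 000000000000

0 errors (received matches sent)


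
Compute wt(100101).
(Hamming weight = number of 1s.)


Counting 1s in 100101

3


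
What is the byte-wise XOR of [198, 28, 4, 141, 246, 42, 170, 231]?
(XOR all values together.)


XOR chain: 198 ^ 28 ^ 4 ^ 141 ^ 246 ^ 42 ^ 170 ^ 231 = 194

194


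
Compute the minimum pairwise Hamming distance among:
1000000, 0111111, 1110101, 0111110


Comparing all pairs, minimum distance: 1
Can detect 0 errors, correct 0 errors

1


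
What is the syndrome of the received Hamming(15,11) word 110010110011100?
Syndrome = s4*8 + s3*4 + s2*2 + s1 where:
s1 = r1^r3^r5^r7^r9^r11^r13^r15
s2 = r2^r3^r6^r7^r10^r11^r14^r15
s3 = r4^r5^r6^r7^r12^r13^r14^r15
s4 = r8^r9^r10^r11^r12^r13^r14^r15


s1=1, s2=1, s3=0, s4=0

Syndrome = 3 (error at position 3)


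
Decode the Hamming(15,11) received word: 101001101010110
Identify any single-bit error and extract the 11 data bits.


Syndrome = 2: error at position 2

Data: 10111010110 (corrected bit 2)


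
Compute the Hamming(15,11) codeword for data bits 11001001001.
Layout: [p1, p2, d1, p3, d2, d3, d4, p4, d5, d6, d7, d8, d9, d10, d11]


Parity bits: p1=0, p2=0, p3=1, p4=1

001110011001001


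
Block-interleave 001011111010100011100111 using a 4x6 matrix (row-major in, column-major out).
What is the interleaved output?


Matrix:
  001011
  111010
  100011
  100111
Read columns: 011101001100000111111011

011101001100000111111011


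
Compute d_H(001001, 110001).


XOR: 111000
Count of 1s: 3

3


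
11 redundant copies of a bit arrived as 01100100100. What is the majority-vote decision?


Ones: 4 out of 11
Threshold: 6

0 (4/11 voted 1)


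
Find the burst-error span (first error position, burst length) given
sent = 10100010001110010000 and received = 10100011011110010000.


XOR: 00000001010000000000

Burst at position 7, length 3


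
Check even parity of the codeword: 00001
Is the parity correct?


Number of 1s: 1

No, parity error (1 ones)


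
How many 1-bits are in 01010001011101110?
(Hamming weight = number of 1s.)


Counting 1s in 01010001011101110

9


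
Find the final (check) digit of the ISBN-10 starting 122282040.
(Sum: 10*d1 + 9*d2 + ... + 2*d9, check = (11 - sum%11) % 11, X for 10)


Weighted sum: 128
128 mod 11 = 7

Check digit: 4


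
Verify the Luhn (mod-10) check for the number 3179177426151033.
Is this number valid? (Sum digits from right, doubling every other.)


Luhn sum = 67
67 mod 10 = 7

Invalid (Luhn sum mod 10 = 7)


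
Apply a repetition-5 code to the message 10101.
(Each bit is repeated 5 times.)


Each bit -> 5 copies

1111100000111110000011111


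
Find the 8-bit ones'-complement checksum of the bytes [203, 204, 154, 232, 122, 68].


Sum = 983 mod 256 = 215
Complement = 40

40


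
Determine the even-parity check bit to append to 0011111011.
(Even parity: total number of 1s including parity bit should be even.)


Number of 1s in data: 7
Parity bit: 1

1


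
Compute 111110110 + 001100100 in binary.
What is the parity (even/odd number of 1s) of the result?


111110110 = 502
001100100 = 100
Sum = 602 = 1001011010
1s count = 5

odd parity (5 ones in 1001011010)


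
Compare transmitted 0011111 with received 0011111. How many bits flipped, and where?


XOR: 0000000

0 errors (received matches sent)


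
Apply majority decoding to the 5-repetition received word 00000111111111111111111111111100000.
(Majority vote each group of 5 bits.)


Groups: 00000, 11111, 11111, 11111, 11111, 11111, 00000
Majority votes: 0111110

0111110


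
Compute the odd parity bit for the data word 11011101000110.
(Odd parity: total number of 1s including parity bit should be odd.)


Number of 1s in data: 8
Parity bit: 1

1


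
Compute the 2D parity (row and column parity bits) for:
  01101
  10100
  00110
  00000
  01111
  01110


Row parities: 100001
Column parities: 11110

Row P: 100001, Col P: 11110, Corner: 0


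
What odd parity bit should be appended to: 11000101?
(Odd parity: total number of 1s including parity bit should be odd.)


Number of 1s in data: 4
Parity bit: 1

1


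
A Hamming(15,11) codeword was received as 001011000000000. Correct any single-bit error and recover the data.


Syndrome = 0: no error detected

Data: 11100000000 (no errors)


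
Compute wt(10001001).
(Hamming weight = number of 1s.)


Counting 1s in 10001001

3


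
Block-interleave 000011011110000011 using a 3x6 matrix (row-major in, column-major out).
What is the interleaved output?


Matrix:
  000011
  011110
  000011
Read columns: 000010010010111101

000010010010111101


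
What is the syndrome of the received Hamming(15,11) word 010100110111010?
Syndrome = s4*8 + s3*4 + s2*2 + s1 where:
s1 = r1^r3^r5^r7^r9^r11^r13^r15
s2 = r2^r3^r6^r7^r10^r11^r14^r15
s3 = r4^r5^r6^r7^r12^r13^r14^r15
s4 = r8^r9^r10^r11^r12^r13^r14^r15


s1=0, s2=1, s3=0, s4=1

Syndrome = 10 (error at position 10)


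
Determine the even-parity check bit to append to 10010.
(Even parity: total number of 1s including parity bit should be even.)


Number of 1s in data: 2
Parity bit: 0

0


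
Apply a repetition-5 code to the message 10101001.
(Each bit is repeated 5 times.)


Each bit -> 5 copies

1111100000111110000011111000000000011111


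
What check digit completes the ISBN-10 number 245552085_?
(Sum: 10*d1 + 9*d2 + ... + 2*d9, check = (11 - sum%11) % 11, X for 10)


Weighted sum: 205
205 mod 11 = 7

Check digit: 4


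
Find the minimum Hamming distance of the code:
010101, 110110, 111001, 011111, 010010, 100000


Comparing all pairs, minimum distance: 2
Can detect 1 errors, correct 0 errors

2


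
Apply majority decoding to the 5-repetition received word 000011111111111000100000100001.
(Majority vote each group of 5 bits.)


Groups: 00001, 11111, 11111, 00010, 00001, 00001
Majority votes: 011000

011000


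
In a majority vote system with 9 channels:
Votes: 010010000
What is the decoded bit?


Ones: 2 out of 9
Threshold: 5

0 (2/9 voted 1)
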